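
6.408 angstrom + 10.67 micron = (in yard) 1.167e-05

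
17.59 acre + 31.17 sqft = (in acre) 17.59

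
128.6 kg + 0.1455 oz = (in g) 1.286e+05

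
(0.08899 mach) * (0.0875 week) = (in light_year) 1.695e-10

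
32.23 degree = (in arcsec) 1.16e+05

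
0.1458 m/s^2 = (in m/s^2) 0.1458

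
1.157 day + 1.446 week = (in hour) 270.7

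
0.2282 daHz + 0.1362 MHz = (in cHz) 1.362e+07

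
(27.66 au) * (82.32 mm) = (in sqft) 3.667e+12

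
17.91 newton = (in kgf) 1.826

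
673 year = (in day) 2.456e+05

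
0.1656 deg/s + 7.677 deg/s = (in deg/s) 7.843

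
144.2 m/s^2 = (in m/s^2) 144.2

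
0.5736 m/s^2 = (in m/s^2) 0.5736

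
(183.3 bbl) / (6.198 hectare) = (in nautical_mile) 2.539e-07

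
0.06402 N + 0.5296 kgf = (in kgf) 0.5361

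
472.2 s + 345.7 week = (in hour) 5.808e+04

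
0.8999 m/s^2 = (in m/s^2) 0.8999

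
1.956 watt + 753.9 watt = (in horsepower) 1.014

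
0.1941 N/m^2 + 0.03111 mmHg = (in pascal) 4.342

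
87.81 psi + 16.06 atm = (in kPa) 2233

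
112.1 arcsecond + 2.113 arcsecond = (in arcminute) 1.904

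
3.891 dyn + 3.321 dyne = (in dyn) 7.212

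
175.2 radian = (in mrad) 1.752e+05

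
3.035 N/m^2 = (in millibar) 0.03035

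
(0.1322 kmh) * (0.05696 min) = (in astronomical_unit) 8.389e-13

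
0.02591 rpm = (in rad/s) 0.002713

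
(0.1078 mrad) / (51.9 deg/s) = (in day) 1.377e-09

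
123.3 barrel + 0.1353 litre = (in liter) 1.96e+04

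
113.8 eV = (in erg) 1.823e-10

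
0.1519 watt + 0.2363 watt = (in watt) 0.3882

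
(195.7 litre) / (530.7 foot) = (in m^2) 0.00121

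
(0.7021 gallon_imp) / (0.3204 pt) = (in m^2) 28.24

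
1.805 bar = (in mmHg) 1354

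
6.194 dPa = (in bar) 6.194e-06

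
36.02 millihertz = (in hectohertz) 0.0003602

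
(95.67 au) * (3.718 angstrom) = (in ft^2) 5.728e+04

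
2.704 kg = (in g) 2704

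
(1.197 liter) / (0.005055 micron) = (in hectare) 23.68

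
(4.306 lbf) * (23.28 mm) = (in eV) 2.783e+18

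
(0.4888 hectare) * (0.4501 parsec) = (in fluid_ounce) 2.296e+24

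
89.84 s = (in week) 0.0001485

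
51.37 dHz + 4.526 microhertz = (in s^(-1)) 5.137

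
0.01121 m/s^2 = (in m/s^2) 0.01121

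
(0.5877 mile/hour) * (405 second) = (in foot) 349.1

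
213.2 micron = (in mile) 1.325e-07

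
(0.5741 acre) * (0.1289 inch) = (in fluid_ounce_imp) 2.677e+05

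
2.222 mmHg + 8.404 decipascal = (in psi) 0.04309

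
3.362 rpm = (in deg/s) 20.17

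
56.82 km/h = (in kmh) 56.82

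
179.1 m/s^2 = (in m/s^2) 179.1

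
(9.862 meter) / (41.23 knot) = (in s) 0.465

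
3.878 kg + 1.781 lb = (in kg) 4.686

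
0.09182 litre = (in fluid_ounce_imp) 3.232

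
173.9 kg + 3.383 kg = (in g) 1.773e+05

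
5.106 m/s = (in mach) 0.015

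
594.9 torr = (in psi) 11.5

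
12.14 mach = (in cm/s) 4.134e+05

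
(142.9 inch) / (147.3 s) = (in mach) 7.237e-05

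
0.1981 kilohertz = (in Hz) 198.1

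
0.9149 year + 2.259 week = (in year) 0.9582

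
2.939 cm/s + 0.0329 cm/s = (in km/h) 0.107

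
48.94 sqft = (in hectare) 0.0004547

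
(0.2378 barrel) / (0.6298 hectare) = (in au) 4.013e-17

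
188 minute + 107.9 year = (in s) 3.403e+09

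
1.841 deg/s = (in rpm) 0.3068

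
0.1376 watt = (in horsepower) 0.0001845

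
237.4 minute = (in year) 0.0004517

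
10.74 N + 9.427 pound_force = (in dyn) 5.267e+06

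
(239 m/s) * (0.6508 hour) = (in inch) 2.205e+07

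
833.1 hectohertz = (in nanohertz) 8.331e+13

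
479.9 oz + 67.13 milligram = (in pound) 29.99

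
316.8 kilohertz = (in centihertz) 3.168e+07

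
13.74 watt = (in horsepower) 0.01843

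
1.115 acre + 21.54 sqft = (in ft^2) 4.859e+04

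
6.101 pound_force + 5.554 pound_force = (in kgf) 5.287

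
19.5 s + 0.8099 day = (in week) 0.1157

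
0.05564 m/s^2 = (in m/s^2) 0.05564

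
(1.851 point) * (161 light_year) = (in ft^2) 1.071e+16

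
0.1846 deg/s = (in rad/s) 0.003222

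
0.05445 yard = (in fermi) 4.979e+13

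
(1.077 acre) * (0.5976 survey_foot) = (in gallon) 2.097e+05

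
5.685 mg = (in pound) 1.253e-05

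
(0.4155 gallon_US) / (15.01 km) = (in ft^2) 1.128e-06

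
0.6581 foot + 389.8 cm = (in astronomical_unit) 2.74e-11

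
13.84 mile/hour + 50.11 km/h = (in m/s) 20.11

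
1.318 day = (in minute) 1898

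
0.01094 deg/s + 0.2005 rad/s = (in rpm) 1.916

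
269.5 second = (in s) 269.5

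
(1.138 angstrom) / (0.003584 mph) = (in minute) 1.184e-09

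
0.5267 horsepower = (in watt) 392.8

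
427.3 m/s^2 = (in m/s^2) 427.3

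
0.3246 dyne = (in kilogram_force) 3.31e-07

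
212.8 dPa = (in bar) 0.0002128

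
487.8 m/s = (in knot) 948.2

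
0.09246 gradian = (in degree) 0.08321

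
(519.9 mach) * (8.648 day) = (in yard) 1.447e+11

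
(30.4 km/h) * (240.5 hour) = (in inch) 2.878e+08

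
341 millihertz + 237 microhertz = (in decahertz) 0.03412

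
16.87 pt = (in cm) 0.5951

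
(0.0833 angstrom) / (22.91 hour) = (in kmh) 3.636e-16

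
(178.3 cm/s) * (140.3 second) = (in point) 7.091e+05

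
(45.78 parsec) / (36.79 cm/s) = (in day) 4.444e+13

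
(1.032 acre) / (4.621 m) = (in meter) 903.8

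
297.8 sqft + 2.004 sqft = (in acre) 0.006883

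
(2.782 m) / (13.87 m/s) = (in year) 6.36e-09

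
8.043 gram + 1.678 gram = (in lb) 0.02143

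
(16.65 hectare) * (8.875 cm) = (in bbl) 9.294e+04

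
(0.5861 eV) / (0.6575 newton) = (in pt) 4.048e-16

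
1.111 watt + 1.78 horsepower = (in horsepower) 1.781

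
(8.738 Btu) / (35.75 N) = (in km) 0.2579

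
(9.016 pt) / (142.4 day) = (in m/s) 2.585e-10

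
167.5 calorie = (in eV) 4.374e+21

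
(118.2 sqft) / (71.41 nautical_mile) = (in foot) 0.0002724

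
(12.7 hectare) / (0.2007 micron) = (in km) 6.328e+08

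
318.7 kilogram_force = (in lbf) 702.6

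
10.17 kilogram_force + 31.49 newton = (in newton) 131.2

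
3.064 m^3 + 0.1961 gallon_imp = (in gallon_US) 809.7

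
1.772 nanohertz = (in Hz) 1.772e-09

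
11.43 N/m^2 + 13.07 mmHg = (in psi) 0.2544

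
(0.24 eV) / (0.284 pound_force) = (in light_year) 3.217e-36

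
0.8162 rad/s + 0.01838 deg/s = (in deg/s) 46.78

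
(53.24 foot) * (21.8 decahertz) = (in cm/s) 3.538e+05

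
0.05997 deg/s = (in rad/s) 0.001047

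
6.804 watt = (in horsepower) 0.009124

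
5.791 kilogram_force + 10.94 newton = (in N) 67.73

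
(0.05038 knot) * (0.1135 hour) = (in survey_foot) 34.74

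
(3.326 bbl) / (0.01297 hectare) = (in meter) 0.004077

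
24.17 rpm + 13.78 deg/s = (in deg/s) 158.8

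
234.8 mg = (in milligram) 234.8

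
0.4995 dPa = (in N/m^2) 0.04995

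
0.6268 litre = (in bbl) 0.003942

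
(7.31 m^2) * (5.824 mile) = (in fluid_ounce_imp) 2.411e+09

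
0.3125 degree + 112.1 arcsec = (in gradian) 0.3818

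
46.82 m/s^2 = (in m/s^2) 46.82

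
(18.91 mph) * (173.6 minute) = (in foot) 2.889e+05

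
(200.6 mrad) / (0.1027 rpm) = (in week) 3.084e-05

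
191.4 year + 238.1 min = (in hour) 1.677e+06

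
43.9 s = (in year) 1.392e-06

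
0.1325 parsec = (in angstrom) 4.089e+25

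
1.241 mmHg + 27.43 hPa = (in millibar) 29.08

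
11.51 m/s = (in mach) 0.0338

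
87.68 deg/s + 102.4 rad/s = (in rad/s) 103.9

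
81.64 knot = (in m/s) 42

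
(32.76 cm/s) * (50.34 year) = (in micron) 5.201e+14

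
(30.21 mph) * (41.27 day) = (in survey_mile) 2.992e+04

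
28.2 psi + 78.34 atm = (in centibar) 8132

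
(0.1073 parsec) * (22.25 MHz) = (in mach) 2.164e+20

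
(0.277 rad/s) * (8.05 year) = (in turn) 1.119e+07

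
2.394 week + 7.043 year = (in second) 2.236e+08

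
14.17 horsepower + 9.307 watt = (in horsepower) 14.18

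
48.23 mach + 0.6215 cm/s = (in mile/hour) 3.674e+04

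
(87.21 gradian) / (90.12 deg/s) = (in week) 1.44e-06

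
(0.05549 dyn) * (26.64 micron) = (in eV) 9.227e+07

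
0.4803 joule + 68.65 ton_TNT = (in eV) 1.793e+30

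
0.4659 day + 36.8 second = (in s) 4.029e+04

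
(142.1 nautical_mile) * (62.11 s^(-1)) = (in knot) 3.177e+07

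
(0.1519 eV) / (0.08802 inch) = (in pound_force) 2.447e-18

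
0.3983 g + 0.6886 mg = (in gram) 0.399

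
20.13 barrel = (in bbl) 20.13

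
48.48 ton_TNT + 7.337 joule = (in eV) 1.266e+30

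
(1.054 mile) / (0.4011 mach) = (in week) 2.054e-05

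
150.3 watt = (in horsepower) 0.2016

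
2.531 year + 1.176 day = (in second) 7.992e+07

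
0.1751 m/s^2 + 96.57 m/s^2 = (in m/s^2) 96.75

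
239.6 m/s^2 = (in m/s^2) 239.6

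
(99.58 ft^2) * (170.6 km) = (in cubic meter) 1.578e+06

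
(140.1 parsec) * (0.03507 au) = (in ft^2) 2.441e+29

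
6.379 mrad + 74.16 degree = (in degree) 74.53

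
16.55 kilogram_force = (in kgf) 16.55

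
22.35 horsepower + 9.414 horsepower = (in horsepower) 31.76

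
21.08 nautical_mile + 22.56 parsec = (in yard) 7.613e+17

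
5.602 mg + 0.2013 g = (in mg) 206.9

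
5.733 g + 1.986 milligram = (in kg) 0.005735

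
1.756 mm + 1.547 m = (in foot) 5.081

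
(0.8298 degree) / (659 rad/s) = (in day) 2.544e-10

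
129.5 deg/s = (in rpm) 21.58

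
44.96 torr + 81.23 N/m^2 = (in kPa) 6.075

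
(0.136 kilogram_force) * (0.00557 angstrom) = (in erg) 7.429e-06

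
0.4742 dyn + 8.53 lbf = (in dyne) 3.794e+06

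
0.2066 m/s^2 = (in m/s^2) 0.2066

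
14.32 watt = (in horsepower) 0.0192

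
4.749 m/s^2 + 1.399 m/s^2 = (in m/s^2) 6.148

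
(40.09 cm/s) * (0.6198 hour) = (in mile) 0.5558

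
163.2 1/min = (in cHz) 272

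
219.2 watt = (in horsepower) 0.294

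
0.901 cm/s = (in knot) 0.01751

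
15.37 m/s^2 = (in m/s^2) 15.37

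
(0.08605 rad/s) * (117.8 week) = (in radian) 6.131e+06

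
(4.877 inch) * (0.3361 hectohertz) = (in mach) 0.01223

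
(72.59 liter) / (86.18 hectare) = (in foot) 2.763e-07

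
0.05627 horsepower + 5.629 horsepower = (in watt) 4240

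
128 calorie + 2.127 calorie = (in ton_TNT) 1.301e-07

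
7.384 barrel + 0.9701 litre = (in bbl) 7.39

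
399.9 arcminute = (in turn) 0.01851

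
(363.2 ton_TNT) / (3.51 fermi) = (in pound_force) 9.733e+25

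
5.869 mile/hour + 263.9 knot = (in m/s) 138.4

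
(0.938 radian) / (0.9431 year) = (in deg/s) 1.807e-06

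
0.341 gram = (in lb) 0.0007518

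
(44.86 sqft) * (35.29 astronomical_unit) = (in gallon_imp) 4.84e+15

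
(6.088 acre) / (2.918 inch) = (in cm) 3.324e+07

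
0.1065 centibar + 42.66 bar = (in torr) 3.2e+04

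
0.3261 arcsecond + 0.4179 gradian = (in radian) 0.006566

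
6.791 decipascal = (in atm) 6.702e-06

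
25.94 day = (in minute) 3.735e+04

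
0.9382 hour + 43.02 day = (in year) 0.118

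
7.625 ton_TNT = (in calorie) 7.625e+09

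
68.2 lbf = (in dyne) 3.034e+07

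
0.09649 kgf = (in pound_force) 0.2127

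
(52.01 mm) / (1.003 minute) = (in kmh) 0.003111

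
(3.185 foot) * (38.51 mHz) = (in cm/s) 3.739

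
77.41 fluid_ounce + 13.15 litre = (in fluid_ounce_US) 522.1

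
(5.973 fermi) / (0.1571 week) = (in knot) 1.222e-19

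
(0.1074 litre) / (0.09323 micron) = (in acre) 0.2847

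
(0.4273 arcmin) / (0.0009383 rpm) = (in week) 2.092e-06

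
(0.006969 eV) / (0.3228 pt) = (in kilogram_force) 9.998e-19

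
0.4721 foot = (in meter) 0.1439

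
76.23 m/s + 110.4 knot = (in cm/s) 1.33e+04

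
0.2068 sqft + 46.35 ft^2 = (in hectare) 0.0004325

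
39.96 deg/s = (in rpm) 6.66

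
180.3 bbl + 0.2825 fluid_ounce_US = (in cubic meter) 28.67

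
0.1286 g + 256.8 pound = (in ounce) 4109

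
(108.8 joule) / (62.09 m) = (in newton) 1.752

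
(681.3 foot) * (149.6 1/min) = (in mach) 1.521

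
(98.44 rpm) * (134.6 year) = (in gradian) 2.786e+12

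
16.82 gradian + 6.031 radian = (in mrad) 6295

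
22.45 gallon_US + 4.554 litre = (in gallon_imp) 19.7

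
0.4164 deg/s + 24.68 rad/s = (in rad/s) 24.69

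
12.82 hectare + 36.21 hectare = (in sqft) 5.278e+06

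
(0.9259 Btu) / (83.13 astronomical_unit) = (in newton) 7.855e-11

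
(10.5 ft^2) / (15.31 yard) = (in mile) 4.33e-05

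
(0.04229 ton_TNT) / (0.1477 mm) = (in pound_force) 2.693e+11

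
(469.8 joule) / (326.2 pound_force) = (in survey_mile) 0.0002012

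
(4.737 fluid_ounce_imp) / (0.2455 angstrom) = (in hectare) 548.2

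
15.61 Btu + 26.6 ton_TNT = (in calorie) 2.66e+10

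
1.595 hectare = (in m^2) 1.595e+04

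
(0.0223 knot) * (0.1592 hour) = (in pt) 1.864e+04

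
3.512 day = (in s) 3.034e+05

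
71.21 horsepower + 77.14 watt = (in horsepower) 71.31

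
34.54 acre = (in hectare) 13.98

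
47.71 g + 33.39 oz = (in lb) 2.192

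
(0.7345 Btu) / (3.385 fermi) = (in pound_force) 5.147e+16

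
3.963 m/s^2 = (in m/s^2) 3.963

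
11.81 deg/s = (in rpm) 1.968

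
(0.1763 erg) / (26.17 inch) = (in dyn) 0.002652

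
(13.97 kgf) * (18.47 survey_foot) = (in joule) 771.3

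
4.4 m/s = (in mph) 9.843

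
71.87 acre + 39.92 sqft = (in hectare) 29.09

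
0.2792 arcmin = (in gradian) 0.00517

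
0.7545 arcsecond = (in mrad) 0.003658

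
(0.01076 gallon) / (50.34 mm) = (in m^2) 0.0008091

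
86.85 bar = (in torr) 6.514e+04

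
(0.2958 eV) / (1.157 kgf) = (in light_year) 4.415e-37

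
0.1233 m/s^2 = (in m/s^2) 0.1233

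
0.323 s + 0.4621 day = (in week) 0.06601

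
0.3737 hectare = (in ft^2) 4.022e+04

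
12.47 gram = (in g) 12.47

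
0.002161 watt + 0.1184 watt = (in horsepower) 0.0001617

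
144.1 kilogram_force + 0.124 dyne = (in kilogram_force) 144.1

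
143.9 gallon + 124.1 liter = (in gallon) 176.7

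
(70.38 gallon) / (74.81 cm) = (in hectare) 3.561e-05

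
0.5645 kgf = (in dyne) 5.536e+05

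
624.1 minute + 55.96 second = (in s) 3.75e+04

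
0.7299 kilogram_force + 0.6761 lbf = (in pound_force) 2.285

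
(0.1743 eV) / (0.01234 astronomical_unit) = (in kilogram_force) 1.543e-30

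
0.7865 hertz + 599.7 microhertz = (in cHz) 78.71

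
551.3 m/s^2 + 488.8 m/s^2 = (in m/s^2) 1040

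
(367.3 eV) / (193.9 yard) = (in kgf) 3.385e-20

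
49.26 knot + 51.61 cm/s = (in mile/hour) 57.84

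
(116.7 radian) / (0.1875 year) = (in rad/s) 1.974e-05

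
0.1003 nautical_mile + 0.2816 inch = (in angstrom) 1.858e+12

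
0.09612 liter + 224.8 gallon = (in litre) 851.1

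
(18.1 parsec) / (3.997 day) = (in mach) 4.75e+09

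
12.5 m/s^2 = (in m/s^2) 12.5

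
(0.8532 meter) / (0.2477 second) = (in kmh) 12.4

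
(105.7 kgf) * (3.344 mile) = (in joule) 5.578e+06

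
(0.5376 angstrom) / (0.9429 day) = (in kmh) 2.376e-15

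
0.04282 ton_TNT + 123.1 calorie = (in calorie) 4.282e+07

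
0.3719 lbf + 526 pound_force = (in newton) 2341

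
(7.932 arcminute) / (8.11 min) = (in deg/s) 0.0002717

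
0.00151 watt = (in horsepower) 2.025e-06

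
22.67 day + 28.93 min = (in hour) 544.6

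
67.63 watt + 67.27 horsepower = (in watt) 5.023e+04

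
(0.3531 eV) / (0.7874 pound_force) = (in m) 1.615e-20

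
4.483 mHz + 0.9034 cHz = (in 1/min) 0.811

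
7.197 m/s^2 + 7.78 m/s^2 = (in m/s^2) 14.98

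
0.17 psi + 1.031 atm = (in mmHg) 792.4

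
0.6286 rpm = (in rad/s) 0.06583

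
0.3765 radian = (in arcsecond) 7.766e+04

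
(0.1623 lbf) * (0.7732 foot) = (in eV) 1.062e+18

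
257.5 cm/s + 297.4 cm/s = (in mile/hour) 12.41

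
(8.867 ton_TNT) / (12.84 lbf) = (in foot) 2.131e+09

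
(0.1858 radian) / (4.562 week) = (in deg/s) 3.858e-06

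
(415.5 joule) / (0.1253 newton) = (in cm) 3.316e+05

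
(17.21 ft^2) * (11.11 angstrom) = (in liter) 1.776e-06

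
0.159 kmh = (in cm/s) 4.417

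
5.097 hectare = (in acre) 12.59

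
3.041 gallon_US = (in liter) 11.51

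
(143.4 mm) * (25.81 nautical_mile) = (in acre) 1.694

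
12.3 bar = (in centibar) 1230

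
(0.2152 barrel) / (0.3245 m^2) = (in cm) 10.54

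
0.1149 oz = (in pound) 0.007181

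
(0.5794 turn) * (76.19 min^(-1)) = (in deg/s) 264.9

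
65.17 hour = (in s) 2.346e+05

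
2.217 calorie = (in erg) 9.276e+07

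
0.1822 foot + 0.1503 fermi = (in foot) 0.1822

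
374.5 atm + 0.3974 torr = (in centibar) 3.795e+04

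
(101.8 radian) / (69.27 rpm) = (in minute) 0.2339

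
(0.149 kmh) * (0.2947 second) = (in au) 8.153e-14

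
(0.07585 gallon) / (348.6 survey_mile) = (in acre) 1.265e-13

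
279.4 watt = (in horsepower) 0.3747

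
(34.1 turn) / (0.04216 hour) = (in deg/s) 80.88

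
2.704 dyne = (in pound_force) 6.079e-06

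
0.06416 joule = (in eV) 4.005e+17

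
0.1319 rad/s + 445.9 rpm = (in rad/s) 46.83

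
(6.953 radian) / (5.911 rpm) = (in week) 1.857e-05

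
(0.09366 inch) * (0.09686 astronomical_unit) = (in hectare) 3447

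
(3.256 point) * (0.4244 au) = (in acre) 1.802e+04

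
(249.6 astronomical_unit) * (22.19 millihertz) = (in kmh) 2.983e+12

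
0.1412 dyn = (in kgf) 1.44e-07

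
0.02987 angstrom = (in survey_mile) 1.856e-15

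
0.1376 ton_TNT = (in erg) 5.757e+15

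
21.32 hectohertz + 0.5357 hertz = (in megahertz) 0.002133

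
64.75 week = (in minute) 6.527e+05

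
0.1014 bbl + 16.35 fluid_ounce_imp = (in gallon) 4.382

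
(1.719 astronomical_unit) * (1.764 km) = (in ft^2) 4.883e+15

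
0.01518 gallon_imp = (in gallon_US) 0.01823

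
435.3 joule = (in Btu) 0.4126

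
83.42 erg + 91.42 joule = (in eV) 5.706e+20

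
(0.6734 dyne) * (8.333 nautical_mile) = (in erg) 1.039e+06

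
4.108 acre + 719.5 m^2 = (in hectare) 1.734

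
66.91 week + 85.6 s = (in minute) 6.745e+05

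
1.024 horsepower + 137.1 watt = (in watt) 900.7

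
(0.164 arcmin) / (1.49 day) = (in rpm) 3.539e-09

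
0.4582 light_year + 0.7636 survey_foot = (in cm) 4.335e+17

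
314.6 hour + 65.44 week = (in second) 4.071e+07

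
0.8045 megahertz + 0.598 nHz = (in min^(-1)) 4.827e+07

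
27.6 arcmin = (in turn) 0.001278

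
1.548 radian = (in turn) 0.2464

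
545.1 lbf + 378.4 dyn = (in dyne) 2.425e+08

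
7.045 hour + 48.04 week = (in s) 2.908e+07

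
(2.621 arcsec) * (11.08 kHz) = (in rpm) 1.344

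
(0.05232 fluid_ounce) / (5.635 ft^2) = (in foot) 9.697e-06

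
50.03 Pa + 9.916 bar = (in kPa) 991.7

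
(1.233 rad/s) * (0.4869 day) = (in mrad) 5.187e+07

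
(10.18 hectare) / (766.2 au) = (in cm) 8.881e-08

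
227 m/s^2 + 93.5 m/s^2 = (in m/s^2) 320.5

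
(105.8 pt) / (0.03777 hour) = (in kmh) 0.0009882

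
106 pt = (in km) 3.739e-05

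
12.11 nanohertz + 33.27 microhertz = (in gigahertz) 3.328e-14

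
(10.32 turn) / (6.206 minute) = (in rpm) 1.663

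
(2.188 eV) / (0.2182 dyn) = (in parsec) 5.207e-30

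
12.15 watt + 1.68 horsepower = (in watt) 1265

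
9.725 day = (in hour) 233.4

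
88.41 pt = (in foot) 0.1023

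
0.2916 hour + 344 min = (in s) 2.169e+04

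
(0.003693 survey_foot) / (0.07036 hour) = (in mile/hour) 9.941e-06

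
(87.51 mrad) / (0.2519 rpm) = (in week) 5.485e-06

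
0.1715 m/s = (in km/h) 0.6174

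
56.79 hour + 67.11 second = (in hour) 56.81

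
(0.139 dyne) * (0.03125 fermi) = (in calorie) 1.038e-23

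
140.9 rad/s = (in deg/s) 8073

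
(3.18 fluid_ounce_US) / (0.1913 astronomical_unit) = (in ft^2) 3.537e-14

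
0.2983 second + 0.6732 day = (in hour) 16.16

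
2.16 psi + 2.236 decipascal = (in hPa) 148.9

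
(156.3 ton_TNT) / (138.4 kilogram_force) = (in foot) 1.581e+09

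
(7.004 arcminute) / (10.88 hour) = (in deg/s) 2.98e-06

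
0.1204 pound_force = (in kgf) 0.05461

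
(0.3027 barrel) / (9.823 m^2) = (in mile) 3.044e-06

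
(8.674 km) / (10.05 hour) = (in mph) 0.5363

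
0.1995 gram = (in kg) 0.0001995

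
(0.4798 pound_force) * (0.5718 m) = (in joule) 1.22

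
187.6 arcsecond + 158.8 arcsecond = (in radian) 0.001679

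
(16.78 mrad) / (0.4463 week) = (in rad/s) 6.217e-08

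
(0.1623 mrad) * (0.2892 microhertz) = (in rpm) 4.482e-10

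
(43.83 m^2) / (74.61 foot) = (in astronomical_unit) 1.288e-11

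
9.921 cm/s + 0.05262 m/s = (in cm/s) 15.18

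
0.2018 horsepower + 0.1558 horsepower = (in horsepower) 0.3576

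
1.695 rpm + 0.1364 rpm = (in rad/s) 0.1918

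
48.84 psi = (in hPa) 3367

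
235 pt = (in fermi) 8.29e+13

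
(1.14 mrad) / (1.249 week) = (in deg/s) 8.647e-08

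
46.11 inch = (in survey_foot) 3.842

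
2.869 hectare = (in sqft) 3.088e+05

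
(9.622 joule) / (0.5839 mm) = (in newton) 1.648e+04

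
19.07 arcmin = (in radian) 0.005547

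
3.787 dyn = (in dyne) 3.787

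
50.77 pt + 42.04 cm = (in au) 2.93e-12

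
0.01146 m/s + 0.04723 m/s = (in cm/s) 5.869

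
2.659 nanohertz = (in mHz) 2.659e-06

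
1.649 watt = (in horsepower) 0.002211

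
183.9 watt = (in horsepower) 0.2466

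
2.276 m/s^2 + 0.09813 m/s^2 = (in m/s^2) 2.374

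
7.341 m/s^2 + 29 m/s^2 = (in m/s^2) 36.34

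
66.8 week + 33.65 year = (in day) 1.275e+04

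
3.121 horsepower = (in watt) 2327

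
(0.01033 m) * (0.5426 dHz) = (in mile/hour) 0.001254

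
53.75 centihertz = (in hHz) 0.005375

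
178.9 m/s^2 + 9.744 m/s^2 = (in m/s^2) 188.6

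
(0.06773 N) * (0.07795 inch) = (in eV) 8.37e+14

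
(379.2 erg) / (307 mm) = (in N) 0.0001235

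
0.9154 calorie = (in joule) 3.83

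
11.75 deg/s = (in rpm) 1.958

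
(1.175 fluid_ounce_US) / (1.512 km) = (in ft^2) 2.474e-07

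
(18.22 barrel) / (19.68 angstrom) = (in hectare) 1.472e+05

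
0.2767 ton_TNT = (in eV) 7.226e+27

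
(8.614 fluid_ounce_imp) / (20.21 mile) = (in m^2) 7.525e-09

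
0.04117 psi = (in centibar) 0.2839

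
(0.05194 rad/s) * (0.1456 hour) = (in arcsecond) 5.616e+06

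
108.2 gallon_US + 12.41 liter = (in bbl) 2.654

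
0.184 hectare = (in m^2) 1840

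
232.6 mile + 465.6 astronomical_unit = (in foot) 2.285e+14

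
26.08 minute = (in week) 0.002587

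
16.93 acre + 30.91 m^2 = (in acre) 16.94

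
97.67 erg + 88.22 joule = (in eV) 5.506e+20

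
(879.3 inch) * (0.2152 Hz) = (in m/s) 4.806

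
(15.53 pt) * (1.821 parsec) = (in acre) 7.607e+10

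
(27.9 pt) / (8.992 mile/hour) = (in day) 2.834e-08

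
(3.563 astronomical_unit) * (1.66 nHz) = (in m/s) 884.8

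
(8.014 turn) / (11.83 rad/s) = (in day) 4.926e-05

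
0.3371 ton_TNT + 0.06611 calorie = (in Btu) 1.337e+06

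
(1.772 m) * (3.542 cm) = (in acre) 1.551e-05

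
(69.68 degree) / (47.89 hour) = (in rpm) 6.736e-05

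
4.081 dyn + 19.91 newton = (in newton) 19.91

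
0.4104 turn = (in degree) 147.7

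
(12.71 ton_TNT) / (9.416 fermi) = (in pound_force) 1.27e+24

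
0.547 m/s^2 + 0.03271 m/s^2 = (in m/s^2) 0.5797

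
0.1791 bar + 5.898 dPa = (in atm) 0.1768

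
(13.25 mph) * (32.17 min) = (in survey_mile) 7.104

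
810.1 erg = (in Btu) 7.678e-08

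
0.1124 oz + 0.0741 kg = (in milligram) 7.729e+04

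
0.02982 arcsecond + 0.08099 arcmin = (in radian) 2.37e-05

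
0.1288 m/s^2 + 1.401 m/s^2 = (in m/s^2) 1.53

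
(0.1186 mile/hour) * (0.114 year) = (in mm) 1.906e+08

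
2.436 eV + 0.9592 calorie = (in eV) 2.505e+19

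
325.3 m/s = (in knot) 632.3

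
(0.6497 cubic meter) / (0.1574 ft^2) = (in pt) 1.259e+05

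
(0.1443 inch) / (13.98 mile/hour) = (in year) 1.86e-11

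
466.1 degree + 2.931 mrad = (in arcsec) 1.679e+06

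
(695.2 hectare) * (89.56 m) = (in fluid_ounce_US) 2.105e+13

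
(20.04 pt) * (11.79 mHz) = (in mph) 0.0001865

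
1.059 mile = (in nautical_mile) 0.9202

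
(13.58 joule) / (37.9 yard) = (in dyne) 3.919e+04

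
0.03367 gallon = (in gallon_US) 0.03367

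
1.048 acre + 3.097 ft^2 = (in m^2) 4241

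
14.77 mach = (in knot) 9776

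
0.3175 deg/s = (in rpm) 0.05292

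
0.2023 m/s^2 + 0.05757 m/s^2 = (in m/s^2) 0.2599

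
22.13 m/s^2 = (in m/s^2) 22.13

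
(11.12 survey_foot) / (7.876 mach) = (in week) 2.09e-09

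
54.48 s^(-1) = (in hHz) 0.5448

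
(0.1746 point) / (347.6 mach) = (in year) 1.65e-17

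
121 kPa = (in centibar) 121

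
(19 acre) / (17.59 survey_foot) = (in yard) 1.568e+04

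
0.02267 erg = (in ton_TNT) 5.418e-19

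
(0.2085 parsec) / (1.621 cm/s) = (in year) 1.259e+10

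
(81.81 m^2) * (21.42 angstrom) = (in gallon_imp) 3.855e-05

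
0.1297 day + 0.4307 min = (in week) 0.01857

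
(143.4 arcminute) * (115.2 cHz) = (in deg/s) 2.753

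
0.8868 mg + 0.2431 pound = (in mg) 1.103e+05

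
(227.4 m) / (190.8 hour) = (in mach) 9.723e-07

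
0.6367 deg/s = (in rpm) 0.1061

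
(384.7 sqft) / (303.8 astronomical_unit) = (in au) 5.257e-24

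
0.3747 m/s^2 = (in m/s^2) 0.3747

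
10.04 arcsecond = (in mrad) 0.04868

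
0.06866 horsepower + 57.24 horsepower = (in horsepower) 57.31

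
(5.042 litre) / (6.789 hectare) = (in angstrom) 742.7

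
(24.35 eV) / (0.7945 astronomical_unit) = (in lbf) 7.379e-30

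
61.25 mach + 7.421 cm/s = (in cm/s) 2.086e+06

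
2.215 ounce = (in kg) 0.06279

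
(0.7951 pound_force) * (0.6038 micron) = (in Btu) 2.024e-09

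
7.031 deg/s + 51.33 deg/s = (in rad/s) 1.019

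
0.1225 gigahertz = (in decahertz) 1.225e+07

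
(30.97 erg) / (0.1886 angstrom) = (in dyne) 1.642e+10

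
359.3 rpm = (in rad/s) 37.63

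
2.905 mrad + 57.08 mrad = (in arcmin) 206.2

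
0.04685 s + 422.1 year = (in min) 2.219e+08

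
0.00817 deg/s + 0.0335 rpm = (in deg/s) 0.2092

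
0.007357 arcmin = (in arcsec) 0.4414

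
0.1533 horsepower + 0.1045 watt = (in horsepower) 0.1534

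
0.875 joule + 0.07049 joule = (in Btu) 0.0008962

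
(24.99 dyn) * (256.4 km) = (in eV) 3.999e+20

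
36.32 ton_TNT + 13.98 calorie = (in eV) 9.485e+29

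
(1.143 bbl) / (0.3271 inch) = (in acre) 0.005405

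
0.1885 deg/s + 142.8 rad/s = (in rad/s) 142.8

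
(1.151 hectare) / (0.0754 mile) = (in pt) 2.689e+05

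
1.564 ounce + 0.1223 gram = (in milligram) 4.446e+04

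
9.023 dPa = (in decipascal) 9.023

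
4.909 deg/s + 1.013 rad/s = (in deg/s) 62.95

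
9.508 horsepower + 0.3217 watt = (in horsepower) 9.508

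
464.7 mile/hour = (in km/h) 747.9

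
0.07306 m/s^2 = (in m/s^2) 0.07306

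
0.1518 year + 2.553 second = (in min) 7.979e+04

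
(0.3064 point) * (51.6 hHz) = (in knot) 1.084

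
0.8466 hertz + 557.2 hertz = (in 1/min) 3.348e+04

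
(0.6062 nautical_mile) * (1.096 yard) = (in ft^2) 1.211e+04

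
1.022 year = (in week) 53.29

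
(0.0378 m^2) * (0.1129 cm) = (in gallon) 0.01127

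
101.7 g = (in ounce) 3.587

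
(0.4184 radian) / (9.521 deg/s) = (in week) 4.163e-06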